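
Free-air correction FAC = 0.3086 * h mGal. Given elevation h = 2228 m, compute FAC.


FAC = 0.3086 * h
= 0.3086 * 2228
= 687.5608 mGal

687.5608


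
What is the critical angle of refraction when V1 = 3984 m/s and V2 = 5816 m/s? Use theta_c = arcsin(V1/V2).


V1/V2 = 3984/5816 = 0.685007
theta_c = arcsin(0.685007) = 43.2361 degrees

43.2361


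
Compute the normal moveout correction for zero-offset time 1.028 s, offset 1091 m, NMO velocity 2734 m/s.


x/Vnmo = 1091/2734 = 0.399049
(x/Vnmo)^2 = 0.15924
t0^2 = 1.056784
sqrt(1.056784 + 0.15924) = 1.102735
dt = 1.102735 - 1.028 = 0.074735

0.074735


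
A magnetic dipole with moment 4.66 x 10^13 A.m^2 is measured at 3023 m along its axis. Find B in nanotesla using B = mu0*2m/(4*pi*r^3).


m = 4.66 x 10^13 = 46600000000000 A.m^2
2m = 93200000000000 A.m^2
r^3 = 3023^3 = 27625773167
B = (4pi*10^-7) * 93200000000000 / (4*pi * 27625773167) * 1e9
= 117118574.125827 / 347155704124.74 * 1e9
= 337366.1234 nT

337366.1234


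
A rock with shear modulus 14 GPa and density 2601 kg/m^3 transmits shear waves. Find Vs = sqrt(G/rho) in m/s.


Convert G to Pa: G = 14e9 Pa
Compute G/rho = 14e9 / 2601 = 5382545.1749
Vs = sqrt(5382545.1749) = 2320.03 m/s

2320.03


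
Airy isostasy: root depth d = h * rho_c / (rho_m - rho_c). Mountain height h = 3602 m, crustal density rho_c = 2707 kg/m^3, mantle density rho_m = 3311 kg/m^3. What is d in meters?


rho_m - rho_c = 3311 - 2707 = 604
d = 3602 * 2707 / 604
= 9750614 / 604
= 16143.4 m

16143.4


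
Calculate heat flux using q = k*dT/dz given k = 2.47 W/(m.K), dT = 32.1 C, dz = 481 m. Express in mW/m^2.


q = k * dT / dz * 1000
= 2.47 * 32.1 / 481 * 1000
= 0.164838 * 1000
= 164.8378 mW/m^2

164.8378


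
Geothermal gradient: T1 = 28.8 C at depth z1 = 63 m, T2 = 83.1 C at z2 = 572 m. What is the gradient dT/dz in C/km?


dT = 83.1 - 28.8 = 54.3 C
dz = 572 - 63 = 509 m
gradient = dT/dz * 1000 = 54.3/509 * 1000 = 106.6798 C/km

106.6798


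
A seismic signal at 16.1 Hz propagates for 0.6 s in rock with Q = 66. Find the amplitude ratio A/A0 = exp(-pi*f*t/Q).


pi*f*t/Q = pi*16.1*0.6/66 = 0.459815
A/A0 = exp(-0.459815) = 0.6314

0.6314


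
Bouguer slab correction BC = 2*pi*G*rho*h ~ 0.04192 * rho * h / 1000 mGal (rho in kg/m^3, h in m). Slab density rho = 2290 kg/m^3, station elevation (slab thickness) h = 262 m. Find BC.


BC = 0.04192 * rho * h / 1000
= 0.04192 * 2290 * 262 / 1000
= 25.1512 mGal

25.1512


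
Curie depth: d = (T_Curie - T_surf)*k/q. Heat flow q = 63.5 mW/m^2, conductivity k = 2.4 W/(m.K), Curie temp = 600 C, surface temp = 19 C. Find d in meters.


T_Curie - T_surf = 600 - 19 = 581 C
Convert q to W/m^2: 63.5 mW/m^2 = 0.0635 W/m^2
d = 581 * 2.4 / 0.0635 = 21959.06 m

21959.06


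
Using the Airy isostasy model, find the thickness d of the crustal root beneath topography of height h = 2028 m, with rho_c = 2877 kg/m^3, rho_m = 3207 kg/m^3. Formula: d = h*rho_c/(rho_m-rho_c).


rho_m - rho_c = 3207 - 2877 = 330
d = 2028 * 2877 / 330
= 5834556 / 330
= 17680.47 m

17680.47


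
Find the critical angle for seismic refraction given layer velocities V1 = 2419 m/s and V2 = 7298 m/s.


V1/V2 = 2419/7298 = 0.331461
theta_c = arcsin(0.331461) = 19.3575 degrees

19.3575


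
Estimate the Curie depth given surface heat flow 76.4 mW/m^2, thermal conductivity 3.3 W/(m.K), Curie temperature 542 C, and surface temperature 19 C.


T_Curie - T_surf = 542 - 19 = 523 C
Convert q to W/m^2: 76.4 mW/m^2 = 0.0764 W/m^2
d = 523 * 3.3 / 0.0764 = 22590.31 m

22590.31


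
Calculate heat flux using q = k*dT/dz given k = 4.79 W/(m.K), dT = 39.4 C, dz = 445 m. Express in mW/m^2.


q = k * dT / dz * 1000
= 4.79 * 39.4 / 445 * 1000
= 0.424103 * 1000
= 424.1034 mW/m^2

424.1034


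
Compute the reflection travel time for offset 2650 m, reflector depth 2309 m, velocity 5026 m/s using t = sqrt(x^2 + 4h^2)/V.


x^2 + 4h^2 = 2650^2 + 4*2309^2 = 7022500 + 21325924 = 28348424
sqrt(28348424) = 5324.3238
t = 5324.3238 / 5026 = 1.0594 s

1.0594


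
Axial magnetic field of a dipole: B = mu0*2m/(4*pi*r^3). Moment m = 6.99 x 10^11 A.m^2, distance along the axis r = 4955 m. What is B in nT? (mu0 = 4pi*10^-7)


m = 6.99 x 10^11 = 699000000000 A.m^2
2m = 1398000000000 A.m^2
r^3 = 4955^3 = 121655283875
B = (4pi*10^-7) * 1398000000000 / (4*pi * 121655283875) * 1e9
= 1756778.611887 / 1528765384368.32 * 1e9
= 1149.1486 nT

1149.1486


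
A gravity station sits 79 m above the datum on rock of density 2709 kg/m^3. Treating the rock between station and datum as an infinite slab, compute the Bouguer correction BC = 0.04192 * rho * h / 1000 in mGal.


BC = 0.04192 * rho * h / 1000
= 0.04192 * 2709 * 79 / 1000
= 8.9713 mGal

8.9713


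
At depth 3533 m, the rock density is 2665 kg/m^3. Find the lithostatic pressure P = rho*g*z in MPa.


P = rho * g * z / 1e6
= 2665 * 9.81 * 3533 / 1e6
= 92365515.45 / 1e6
= 92.3655 MPa

92.3655


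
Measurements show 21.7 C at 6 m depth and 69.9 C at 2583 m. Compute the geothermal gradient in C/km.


dT = 69.9 - 21.7 = 48.2 C
dz = 2583 - 6 = 2577 m
gradient = dT/dz * 1000 = 48.2/2577 * 1000 = 18.7039 C/km

18.7039


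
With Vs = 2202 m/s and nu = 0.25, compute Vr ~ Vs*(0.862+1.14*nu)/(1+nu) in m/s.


Numerator factor = 0.862 + 1.14*0.25 = 1.147
Denominator = 1 + 0.25 = 1.25
Vr = 2202 * 1.147 / 1.25 = 2020.56 m/s

2020.56


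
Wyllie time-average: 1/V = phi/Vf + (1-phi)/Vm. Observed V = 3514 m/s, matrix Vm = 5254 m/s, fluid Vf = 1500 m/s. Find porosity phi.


1/V - 1/Vm = 1/3514 - 1/5254 = 9.424e-05
1/Vf - 1/Vm = 1/1500 - 1/5254 = 0.00047634
phi = 9.424e-05 / 0.00047634 = 0.1979

0.1979


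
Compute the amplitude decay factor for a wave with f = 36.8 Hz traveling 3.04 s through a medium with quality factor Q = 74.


pi*f*t/Q = pi*36.8*3.04/74 = 4.749409
A/A0 = exp(-4.749409) = 0.008657

0.008657


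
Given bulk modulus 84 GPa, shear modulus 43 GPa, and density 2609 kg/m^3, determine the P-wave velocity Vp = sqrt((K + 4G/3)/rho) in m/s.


First compute the effective modulus:
K + 4G/3 = 84e9 + 4*43e9/3 = 141333333333.33 Pa
Then divide by density:
141333333333.33 / 2609 = 54171457.7744 Pa/(kg/m^3)
Take the square root:
Vp = sqrt(54171457.7744) = 7360.13 m/s

7360.13


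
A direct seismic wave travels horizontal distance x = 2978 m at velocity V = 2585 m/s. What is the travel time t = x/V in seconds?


t = x / V
= 2978 / 2585
= 1.152 s

1.152


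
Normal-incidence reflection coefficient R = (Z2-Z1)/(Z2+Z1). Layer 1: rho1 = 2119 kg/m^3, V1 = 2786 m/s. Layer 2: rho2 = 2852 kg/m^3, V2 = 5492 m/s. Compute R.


Z1 = 2119 * 2786 = 5903534
Z2 = 2852 * 5492 = 15663184
R = (15663184 - 5903534) / (15663184 + 5903534) = 9759650 / 21566718 = 0.4525

0.4525


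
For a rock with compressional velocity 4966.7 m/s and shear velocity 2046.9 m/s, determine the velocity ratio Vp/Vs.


Vp/Vs = 4966.7 / 2046.9
= 2.4264

2.4264


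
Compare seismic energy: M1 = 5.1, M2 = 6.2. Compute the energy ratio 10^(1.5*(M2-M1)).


M2 - M1 = 6.2 - 5.1 = 1.1
1.5 * 1.1 = 1.65
ratio = 10^1.65 = 44.67

44.67


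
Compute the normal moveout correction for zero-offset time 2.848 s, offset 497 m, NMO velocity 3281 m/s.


x/Vnmo = 497/3281 = 0.151478
(x/Vnmo)^2 = 0.022946
t0^2 = 8.111104
sqrt(8.111104 + 0.022946) = 2.852026
dt = 2.852026 - 2.848 = 0.004026

0.004026


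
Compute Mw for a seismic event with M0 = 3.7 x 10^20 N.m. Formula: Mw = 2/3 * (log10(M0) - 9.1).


log10(M0) = log10(3.7 x 10^20) = 20.5682
Mw = 2/3 * (20.5682 - 9.1)
= 2/3 * 11.4682
= 7.65

7.65


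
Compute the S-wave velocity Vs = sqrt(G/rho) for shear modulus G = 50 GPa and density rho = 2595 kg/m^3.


Convert G to Pa: G = 50e9 Pa
Compute G/rho = 50e9 / 2595 = 19267822.736
Vs = sqrt(19267822.736) = 4389.51 m/s

4389.51


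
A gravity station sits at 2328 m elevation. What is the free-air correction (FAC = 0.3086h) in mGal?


FAC = 0.3086 * h
= 0.3086 * 2328
= 718.4208 mGal

718.4208


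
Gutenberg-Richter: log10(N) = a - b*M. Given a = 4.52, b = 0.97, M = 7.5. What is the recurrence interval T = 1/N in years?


log10(N) = 4.52 - 0.97*7.5 = -2.755
N = 10^-2.755 = 0.001758
T = 1/N = 1/0.001758 = 568.8529 years

568.8529


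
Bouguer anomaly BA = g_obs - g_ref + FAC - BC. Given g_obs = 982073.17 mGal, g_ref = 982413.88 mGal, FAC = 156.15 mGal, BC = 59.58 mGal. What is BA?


BA = g_obs - g_ref + FAC - BC
= 982073.17 - 982413.88 + 156.15 - 59.58
= -244.14 mGal

-244.14


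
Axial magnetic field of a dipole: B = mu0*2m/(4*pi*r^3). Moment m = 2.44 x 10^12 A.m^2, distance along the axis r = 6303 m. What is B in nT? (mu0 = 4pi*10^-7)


m = 2.44 x 10^12 = 2440000000000 A.m^2
2m = 4880000000000 A.m^2
r^3 = 6303^3 = 250404380127
B = (4pi*10^-7) * 4880000000000 / (4*pi * 250404380127) * 1e9
= 6132388.859807 / 3146674244134.76 * 1e9
= 1948.8477 nT

1948.8477


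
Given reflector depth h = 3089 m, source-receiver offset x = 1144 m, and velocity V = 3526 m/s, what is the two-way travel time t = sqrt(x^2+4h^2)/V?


x^2 + 4h^2 = 1144^2 + 4*3089^2 = 1308736 + 38167684 = 39476420
sqrt(39476420) = 6283.0263
t = 6283.0263 / 3526 = 1.7819 s

1.7819


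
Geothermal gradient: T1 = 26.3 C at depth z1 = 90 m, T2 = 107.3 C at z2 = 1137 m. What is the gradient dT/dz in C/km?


dT = 107.3 - 26.3 = 81.0 C
dz = 1137 - 90 = 1047 m
gradient = dT/dz * 1000 = 81.0/1047 * 1000 = 77.3639 C/km

77.3639


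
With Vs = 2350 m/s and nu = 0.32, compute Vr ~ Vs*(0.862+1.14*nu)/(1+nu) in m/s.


Numerator factor = 0.862 + 1.14*0.32 = 1.2268
Denominator = 1 + 0.32 = 1.32
Vr = 2350 * 1.2268 / 1.32 = 2184.08 m/s

2184.08


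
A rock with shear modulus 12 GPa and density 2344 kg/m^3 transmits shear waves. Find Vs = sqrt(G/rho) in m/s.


Convert G to Pa: G = 12e9 Pa
Compute G/rho = 12e9 / 2344 = 5119453.9249
Vs = sqrt(5119453.9249) = 2262.62 m/s

2262.62


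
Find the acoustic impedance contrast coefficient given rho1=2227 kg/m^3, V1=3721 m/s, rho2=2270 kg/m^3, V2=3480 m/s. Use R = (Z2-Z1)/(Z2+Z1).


Z1 = 2227 * 3721 = 8286667
Z2 = 2270 * 3480 = 7899600
R = (7899600 - 8286667) / (7899600 + 8286667) = -387067 / 16186267 = -0.0239

-0.0239


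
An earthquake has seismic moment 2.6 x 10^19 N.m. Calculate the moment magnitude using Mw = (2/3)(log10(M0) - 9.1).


log10(M0) = log10(2.6 x 10^19) = 19.415
Mw = 2/3 * (19.415 - 9.1)
= 2/3 * 10.315
= 6.88

6.88


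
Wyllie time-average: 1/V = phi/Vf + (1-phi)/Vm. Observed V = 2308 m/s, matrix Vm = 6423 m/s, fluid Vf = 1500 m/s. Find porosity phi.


1/V - 1/Vm = 1/2308 - 1/6423 = 0.00027759
1/Vf - 1/Vm = 1/1500 - 1/6423 = 0.00051098
phi = 0.00027759 / 0.00051098 = 0.5432

0.5432


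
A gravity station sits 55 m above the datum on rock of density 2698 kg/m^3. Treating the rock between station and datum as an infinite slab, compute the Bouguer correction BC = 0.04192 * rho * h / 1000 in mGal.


BC = 0.04192 * rho * h / 1000
= 0.04192 * 2698 * 55 / 1000
= 6.2205 mGal

6.2205


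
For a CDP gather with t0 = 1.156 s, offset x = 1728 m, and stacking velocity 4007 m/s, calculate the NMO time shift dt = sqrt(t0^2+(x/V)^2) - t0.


x/Vnmo = 1728/4007 = 0.431245
(x/Vnmo)^2 = 0.185973
t0^2 = 1.336336
sqrt(1.336336 + 0.185973) = 1.233819
dt = 1.233819 - 1.156 = 0.077819

0.077819


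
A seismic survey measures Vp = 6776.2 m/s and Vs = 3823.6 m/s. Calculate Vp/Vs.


Vp/Vs = 6776.2 / 3823.6
= 1.7722

1.7722


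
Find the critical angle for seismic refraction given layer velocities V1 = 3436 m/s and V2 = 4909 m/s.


V1/V2 = 3436/4909 = 0.699939
theta_c = arcsin(0.699939) = 44.4221 degrees

44.4221


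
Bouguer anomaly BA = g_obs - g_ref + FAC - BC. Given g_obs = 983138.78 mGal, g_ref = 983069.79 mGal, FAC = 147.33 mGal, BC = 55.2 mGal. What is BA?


BA = g_obs - g_ref + FAC - BC
= 983138.78 - 983069.79 + 147.33 - 55.2
= 161.12 mGal

161.12


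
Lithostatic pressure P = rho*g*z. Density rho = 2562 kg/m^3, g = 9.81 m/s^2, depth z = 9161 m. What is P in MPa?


P = rho * g * z / 1e6
= 2562 * 9.81 * 9161 / 1e6
= 230245428.42 / 1e6
= 230.2454 MPa

230.2454


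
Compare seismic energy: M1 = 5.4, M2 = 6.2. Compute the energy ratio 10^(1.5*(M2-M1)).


M2 - M1 = 6.2 - 5.4 = 0.8
1.5 * 0.8 = 1.2
ratio = 10^1.2 = 15.85

15.85


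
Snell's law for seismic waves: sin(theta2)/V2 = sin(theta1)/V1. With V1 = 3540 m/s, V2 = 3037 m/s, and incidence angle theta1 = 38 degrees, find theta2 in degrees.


sin(theta1) = sin(38 deg) = 0.615661
sin(theta2) = V2/V1 * sin(theta1) = 3037/3540 * 0.615661 = 0.528182
theta2 = arcsin(0.528182) = 31.8827 degrees

31.8827


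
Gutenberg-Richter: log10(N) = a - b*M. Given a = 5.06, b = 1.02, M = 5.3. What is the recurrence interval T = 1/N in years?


log10(N) = 5.06 - 1.02*5.3 = -0.346
N = 10^-0.346 = 0.450817
T = 1/N = 1/0.450817 = 2.2182 years

2.2182


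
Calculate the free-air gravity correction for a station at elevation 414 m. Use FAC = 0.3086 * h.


FAC = 0.3086 * h
= 0.3086 * 414
= 127.7604 mGal

127.7604


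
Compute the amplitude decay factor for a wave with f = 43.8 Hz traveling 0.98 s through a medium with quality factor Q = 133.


pi*f*t/Q = pi*43.8*0.98/133 = 1.013908
A/A0 = exp(-1.013908) = 0.362799

0.362799


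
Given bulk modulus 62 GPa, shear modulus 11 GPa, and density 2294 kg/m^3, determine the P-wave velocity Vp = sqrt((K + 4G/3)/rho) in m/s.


First compute the effective modulus:
K + 4G/3 = 62e9 + 4*11e9/3 = 76666666666.67 Pa
Then divide by density:
76666666666.67 / 2294 = 33420517.2915 Pa/(kg/m^3)
Take the square root:
Vp = sqrt(33420517.2915) = 5781.05 m/s

5781.05


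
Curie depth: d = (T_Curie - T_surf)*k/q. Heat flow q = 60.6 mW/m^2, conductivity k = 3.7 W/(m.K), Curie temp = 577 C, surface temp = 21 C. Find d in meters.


T_Curie - T_surf = 577 - 21 = 556 C
Convert q to W/m^2: 60.6 mW/m^2 = 0.0606 W/m^2
d = 556 * 3.7 / 0.0606 = 33947.19 m

33947.19


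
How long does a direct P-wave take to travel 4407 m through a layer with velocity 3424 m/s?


t = x / V
= 4407 / 3424
= 1.2871 s

1.2871


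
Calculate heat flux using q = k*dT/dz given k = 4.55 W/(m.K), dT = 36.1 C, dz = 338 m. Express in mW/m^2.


q = k * dT / dz * 1000
= 4.55 * 36.1 / 338 * 1000
= 0.485962 * 1000
= 485.9615 mW/m^2

485.9615


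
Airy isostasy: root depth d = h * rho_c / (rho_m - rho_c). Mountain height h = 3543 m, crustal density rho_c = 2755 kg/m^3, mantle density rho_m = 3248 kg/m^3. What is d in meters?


rho_m - rho_c = 3248 - 2755 = 493
d = 3543 * 2755 / 493
= 9760965 / 493
= 19799.12 m

19799.12


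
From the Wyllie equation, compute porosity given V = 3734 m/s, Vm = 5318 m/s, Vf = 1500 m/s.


1/V - 1/Vm = 1/3734 - 1/5318 = 7.977e-05
1/Vf - 1/Vm = 1/1500 - 1/5318 = 0.00047863
phi = 7.977e-05 / 0.00047863 = 0.1667

0.1667


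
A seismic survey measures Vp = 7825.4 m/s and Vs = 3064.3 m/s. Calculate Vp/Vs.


Vp/Vs = 7825.4 / 3064.3
= 2.5537

2.5537


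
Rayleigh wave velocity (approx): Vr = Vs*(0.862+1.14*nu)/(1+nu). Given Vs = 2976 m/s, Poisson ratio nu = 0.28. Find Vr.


Numerator factor = 0.862 + 1.14*0.28 = 1.1812
Denominator = 1 + 0.28 = 1.28
Vr = 2976 * 1.1812 / 1.28 = 2746.29 m/s

2746.29


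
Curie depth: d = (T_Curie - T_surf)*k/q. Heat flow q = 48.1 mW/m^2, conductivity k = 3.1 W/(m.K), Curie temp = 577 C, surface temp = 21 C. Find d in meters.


T_Curie - T_surf = 577 - 21 = 556 C
Convert q to W/m^2: 48.1 mW/m^2 = 0.0481 W/m^2
d = 556 * 3.1 / 0.0481 = 35833.68 m

35833.68


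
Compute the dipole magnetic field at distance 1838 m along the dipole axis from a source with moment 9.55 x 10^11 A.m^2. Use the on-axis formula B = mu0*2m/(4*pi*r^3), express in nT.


m = 9.55 x 10^11 = 955000000000 A.m^2
2m = 1910000000000 A.m^2
r^3 = 1838^3 = 6209212472
B = (4pi*10^-7) * 1910000000000 / (4*pi * 6209212472) * 1e9
= 2400176.787343 / 78027265146.45 * 1e9
= 30760.7448 nT

30760.7448


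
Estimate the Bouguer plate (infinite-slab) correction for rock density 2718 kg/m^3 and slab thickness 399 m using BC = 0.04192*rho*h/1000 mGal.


BC = 0.04192 * rho * h / 1000
= 0.04192 * 2718 * 399 / 1000
= 45.4615 mGal

45.4615


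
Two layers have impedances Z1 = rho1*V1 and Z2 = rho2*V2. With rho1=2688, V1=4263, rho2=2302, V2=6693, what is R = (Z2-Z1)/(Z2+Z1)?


Z1 = 2688 * 4263 = 11458944
Z2 = 2302 * 6693 = 15407286
R = (15407286 - 11458944) / (15407286 + 11458944) = 3948342 / 26866230 = 0.147

0.147


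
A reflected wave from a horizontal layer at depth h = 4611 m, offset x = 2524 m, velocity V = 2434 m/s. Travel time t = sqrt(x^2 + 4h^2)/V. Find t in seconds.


x^2 + 4h^2 = 2524^2 + 4*4611^2 = 6370576 + 85045284 = 91415860
sqrt(91415860) = 9561.1642
t = 9561.1642 / 2434 = 3.9282 s

3.9282


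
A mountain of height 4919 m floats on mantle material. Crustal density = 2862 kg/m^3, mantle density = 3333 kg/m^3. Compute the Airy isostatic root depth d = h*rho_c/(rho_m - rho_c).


rho_m - rho_c = 3333 - 2862 = 471
d = 4919 * 2862 / 471
= 14078178 / 471
= 29889.97 m

29889.97


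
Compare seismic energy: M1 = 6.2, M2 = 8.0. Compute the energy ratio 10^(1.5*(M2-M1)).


M2 - M1 = 8.0 - 6.2 = 1.8
1.5 * 1.8 = 2.7
ratio = 10^2.7 = 501.19

501.19


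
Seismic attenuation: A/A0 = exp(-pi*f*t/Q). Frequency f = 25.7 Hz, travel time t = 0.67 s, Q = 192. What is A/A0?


pi*f*t/Q = pi*25.7*0.67/192 = 0.281745
A/A0 = exp(-0.281745) = 0.754466

0.754466


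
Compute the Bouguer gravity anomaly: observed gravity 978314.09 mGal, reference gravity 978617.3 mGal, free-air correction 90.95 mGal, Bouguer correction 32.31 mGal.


BA = g_obs - g_ref + FAC - BC
= 978314.09 - 978617.3 + 90.95 - 32.31
= -244.57 mGal

-244.57


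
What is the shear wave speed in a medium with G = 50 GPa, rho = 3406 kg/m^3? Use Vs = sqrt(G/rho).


Convert G to Pa: G = 50e9 Pa
Compute G/rho = 50e9 / 3406 = 14679976.512
Vs = sqrt(14679976.512) = 3831.45 m/s

3831.45


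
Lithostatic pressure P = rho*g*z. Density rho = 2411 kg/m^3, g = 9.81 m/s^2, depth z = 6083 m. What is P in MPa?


P = rho * g * z / 1e6
= 2411 * 9.81 * 6083 / 1e6
= 143874568.53 / 1e6
= 143.8746 MPa

143.8746


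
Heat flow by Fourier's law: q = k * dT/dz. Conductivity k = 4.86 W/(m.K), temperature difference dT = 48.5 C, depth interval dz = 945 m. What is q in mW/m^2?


q = k * dT / dz * 1000
= 4.86 * 48.5 / 945 * 1000
= 0.249429 * 1000
= 249.4286 mW/m^2

249.4286


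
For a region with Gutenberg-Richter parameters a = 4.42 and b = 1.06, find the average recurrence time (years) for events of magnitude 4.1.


log10(N) = 4.42 - 1.06*4.1 = 0.074
N = 10^0.074 = 1.185769
T = 1/N = 1/1.185769 = 0.8433 years

0.8433


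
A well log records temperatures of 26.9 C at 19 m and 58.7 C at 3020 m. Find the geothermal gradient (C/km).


dT = 58.7 - 26.9 = 31.8 C
dz = 3020 - 19 = 3001 m
gradient = dT/dz * 1000 = 31.8/3001 * 1000 = 10.5965 C/km

10.5965


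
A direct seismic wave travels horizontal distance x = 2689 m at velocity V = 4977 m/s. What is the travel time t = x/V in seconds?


t = x / V
= 2689 / 4977
= 0.5403 s

0.5403


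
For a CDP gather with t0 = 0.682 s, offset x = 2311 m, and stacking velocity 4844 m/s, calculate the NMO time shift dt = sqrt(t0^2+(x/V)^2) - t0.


x/Vnmo = 2311/4844 = 0.477085
(x/Vnmo)^2 = 0.22761
t0^2 = 0.465124
sqrt(0.465124 + 0.22761) = 0.832307
dt = 0.832307 - 0.682 = 0.150307

0.150307


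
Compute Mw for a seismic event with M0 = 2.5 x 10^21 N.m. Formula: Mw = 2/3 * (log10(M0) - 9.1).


log10(M0) = log10(2.5 x 10^21) = 21.3979
Mw = 2/3 * (21.3979 - 9.1)
= 2/3 * 12.2979
= 8.2

8.2


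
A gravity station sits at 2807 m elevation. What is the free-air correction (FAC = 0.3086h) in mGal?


FAC = 0.3086 * h
= 0.3086 * 2807
= 866.2402 mGal

866.2402


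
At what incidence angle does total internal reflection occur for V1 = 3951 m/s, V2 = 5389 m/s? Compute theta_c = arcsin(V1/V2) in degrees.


V1/V2 = 3951/5389 = 0.73316
theta_c = arcsin(0.73316) = 47.152 degrees

47.152


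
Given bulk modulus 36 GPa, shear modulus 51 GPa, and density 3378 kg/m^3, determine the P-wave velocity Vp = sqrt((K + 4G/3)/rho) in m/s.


First compute the effective modulus:
K + 4G/3 = 36e9 + 4*51e9/3 = 104000000000.0 Pa
Then divide by density:
104000000000.0 / 3378 = 30787448.1942 Pa/(kg/m^3)
Take the square root:
Vp = sqrt(30787448.1942) = 5548.64 m/s

5548.64


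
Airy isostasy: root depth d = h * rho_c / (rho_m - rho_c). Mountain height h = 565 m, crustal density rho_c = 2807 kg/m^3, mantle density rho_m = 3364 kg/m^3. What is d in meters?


rho_m - rho_c = 3364 - 2807 = 557
d = 565 * 2807 / 557
= 1585955 / 557
= 2847.32 m

2847.32


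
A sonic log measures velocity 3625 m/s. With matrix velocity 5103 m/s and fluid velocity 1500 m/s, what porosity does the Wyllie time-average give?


1/V - 1/Vm = 1/3625 - 1/5103 = 7.99e-05
1/Vf - 1/Vm = 1/1500 - 1/5103 = 0.0004707
phi = 7.99e-05 / 0.0004707 = 0.1697

0.1697


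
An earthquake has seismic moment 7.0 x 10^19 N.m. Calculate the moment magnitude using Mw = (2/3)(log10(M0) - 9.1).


log10(M0) = log10(7.0 x 10^19) = 19.8451
Mw = 2/3 * (19.8451 - 9.1)
= 2/3 * 10.7451
= 7.16

7.16


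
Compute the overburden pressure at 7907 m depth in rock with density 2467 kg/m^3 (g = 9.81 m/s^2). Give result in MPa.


P = rho * g * z / 1e6
= 2467 * 9.81 * 7907 / 1e6
= 191359441.89 / 1e6
= 191.3594 MPa

191.3594


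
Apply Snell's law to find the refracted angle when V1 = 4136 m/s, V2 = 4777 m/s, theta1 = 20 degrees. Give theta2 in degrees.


sin(theta1) = sin(20 deg) = 0.34202
sin(theta2) = V2/V1 * sin(theta1) = 4777/4136 * 0.34202 = 0.395027
theta2 = arcsin(0.395027) = 23.2676 degrees

23.2676


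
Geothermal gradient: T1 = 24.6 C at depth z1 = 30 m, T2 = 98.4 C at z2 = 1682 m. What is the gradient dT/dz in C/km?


dT = 98.4 - 24.6 = 73.8 C
dz = 1682 - 30 = 1652 m
gradient = dT/dz * 1000 = 73.8/1652 * 1000 = 44.6731 C/km

44.6731


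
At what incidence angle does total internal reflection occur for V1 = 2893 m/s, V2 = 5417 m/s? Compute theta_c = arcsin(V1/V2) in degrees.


V1/V2 = 2893/5417 = 0.534059
theta_c = arcsin(0.534059) = 32.2801 degrees

32.2801


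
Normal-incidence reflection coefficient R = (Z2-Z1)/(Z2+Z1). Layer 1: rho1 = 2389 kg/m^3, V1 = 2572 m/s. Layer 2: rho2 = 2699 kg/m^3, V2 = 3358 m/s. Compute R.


Z1 = 2389 * 2572 = 6144508
Z2 = 2699 * 3358 = 9063242
R = (9063242 - 6144508) / (9063242 + 6144508) = 2918734 / 15207750 = 0.1919

0.1919


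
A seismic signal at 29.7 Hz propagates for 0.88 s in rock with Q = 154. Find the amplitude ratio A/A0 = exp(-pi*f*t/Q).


pi*f*t/Q = pi*29.7*0.88/154 = 0.533173
A/A0 = exp(-0.533173) = 0.58674

0.58674


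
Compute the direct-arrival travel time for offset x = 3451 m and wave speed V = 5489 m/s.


t = x / V
= 3451 / 5489
= 0.6287 s

0.6287


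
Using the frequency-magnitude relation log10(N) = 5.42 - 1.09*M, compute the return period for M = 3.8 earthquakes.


log10(N) = 5.42 - 1.09*3.8 = 1.278
N = 10^1.278 = 18.967059
T = 1/N = 1/18.967059 = 0.0527 years

0.0527


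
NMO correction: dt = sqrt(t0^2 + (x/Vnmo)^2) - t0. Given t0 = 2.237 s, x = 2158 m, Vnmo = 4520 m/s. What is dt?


x/Vnmo = 2158/4520 = 0.477434
(x/Vnmo)^2 = 0.227943
t0^2 = 5.004169
sqrt(5.004169 + 0.227943) = 2.287381
dt = 2.287381 - 2.237 = 0.050381

0.050381


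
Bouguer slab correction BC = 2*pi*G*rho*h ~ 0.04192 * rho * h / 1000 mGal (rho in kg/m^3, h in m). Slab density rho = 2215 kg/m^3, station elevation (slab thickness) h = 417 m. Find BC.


BC = 0.04192 * rho * h / 1000
= 0.04192 * 2215 * 417 / 1000
= 38.7196 mGal

38.7196


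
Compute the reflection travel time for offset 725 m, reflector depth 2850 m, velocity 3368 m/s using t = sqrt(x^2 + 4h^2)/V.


x^2 + 4h^2 = 725^2 + 4*2850^2 = 525625 + 32490000 = 33015625
sqrt(33015625) = 5745.9225
t = 5745.9225 / 3368 = 1.706 s

1.706


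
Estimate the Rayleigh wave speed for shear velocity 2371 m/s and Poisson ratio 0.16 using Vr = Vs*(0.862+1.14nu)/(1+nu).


Numerator factor = 0.862 + 1.14*0.16 = 1.0444
Denominator = 1 + 0.16 = 1.16
Vr = 2371 * 1.0444 / 1.16 = 2134.72 m/s

2134.72


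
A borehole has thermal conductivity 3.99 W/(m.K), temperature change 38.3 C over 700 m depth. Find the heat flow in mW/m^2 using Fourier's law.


q = k * dT / dz * 1000
= 3.99 * 38.3 / 700 * 1000
= 0.21831 * 1000
= 218.31 mW/m^2

218.31


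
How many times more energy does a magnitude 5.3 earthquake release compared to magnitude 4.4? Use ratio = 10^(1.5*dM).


M2 - M1 = 5.3 - 4.4 = 0.9
1.5 * 0.9 = 1.35
ratio = 10^1.35 = 22.39

22.39


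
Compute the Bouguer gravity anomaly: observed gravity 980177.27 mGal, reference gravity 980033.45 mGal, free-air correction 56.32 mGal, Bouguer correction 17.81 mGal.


BA = g_obs - g_ref + FAC - BC
= 980177.27 - 980033.45 + 56.32 - 17.81
= 182.33 mGal

182.33


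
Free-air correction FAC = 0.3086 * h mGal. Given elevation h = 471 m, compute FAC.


FAC = 0.3086 * h
= 0.3086 * 471
= 145.3506 mGal

145.3506


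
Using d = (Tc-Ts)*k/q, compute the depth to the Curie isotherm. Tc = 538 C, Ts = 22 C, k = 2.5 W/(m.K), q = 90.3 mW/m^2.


T_Curie - T_surf = 538 - 22 = 516 C
Convert q to W/m^2: 90.3 mW/m^2 = 0.0903 W/m^2
d = 516 * 2.5 / 0.0903 = 14285.71 m

14285.71


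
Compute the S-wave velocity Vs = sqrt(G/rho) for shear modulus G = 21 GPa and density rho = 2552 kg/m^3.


Convert G to Pa: G = 21e9 Pa
Compute G/rho = 21e9 / 2552 = 8228840.1254
Vs = sqrt(8228840.1254) = 2868.6 m/s

2868.6


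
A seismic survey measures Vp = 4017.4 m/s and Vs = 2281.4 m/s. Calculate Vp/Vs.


Vp/Vs = 4017.4 / 2281.4
= 1.7609

1.7609


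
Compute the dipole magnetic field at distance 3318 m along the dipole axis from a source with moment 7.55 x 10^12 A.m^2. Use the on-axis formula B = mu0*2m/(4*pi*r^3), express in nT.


m = 7.55 x 10^12 = 7550000000000 A.m^2
2m = 15100000000000 A.m^2
r^3 = 3318^3 = 36528273432
B = (4pi*10^-7) * 15100000000000 / (4*pi * 36528273432) * 1e9
= 18975219.627682 / 459027821849.16 * 1e9
= 41337.8421 nT

41337.8421


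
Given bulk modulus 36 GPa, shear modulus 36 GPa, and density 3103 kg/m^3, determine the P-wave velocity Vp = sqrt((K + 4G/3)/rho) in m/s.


First compute the effective modulus:
K + 4G/3 = 36e9 + 4*36e9/3 = 84000000000.0 Pa
Then divide by density:
84000000000.0 / 3103 = 27070576.8611 Pa/(kg/m^3)
Take the square root:
Vp = sqrt(27070576.8611) = 5202.94 m/s

5202.94


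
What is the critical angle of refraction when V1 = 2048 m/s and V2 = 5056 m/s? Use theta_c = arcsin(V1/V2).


V1/V2 = 2048/5056 = 0.405063
theta_c = arcsin(0.405063) = 23.8951 degrees

23.8951


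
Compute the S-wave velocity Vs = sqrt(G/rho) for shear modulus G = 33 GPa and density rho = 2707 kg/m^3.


Convert G to Pa: G = 33e9 Pa
Compute G/rho = 33e9 / 2707 = 12190616.9191
Vs = sqrt(12190616.9191) = 3491.51 m/s

3491.51


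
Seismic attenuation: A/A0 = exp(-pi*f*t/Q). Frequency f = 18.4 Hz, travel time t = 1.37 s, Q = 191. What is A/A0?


pi*f*t/Q = pi*18.4*1.37/191 = 0.414624
A/A0 = exp(-0.414624) = 0.660588

0.660588


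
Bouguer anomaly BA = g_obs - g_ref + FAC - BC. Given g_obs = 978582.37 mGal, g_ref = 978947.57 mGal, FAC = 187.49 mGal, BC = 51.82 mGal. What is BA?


BA = g_obs - g_ref + FAC - BC
= 978582.37 - 978947.57 + 187.49 - 51.82
= -229.53 mGal

-229.53


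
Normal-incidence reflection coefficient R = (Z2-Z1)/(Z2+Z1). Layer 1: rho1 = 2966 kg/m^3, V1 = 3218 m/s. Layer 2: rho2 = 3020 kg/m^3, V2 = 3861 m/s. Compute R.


Z1 = 2966 * 3218 = 9544588
Z2 = 3020 * 3861 = 11660220
R = (11660220 - 9544588) / (11660220 + 9544588) = 2115632 / 21204808 = 0.0998

0.0998


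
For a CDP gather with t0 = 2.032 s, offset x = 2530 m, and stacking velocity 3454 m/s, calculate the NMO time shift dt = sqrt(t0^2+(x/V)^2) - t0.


x/Vnmo = 2530/3454 = 0.732484
(x/Vnmo)^2 = 0.536533
t0^2 = 4.129024
sqrt(4.129024 + 0.536533) = 2.15999
dt = 2.15999 - 2.032 = 0.12799

0.12799


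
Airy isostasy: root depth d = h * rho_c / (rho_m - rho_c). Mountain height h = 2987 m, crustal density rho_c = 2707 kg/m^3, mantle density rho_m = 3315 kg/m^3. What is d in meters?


rho_m - rho_c = 3315 - 2707 = 608
d = 2987 * 2707 / 608
= 8085809 / 608
= 13299.03 m

13299.03


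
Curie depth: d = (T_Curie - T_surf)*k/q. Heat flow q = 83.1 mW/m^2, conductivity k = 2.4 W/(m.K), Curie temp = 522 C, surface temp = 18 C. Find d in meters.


T_Curie - T_surf = 522 - 18 = 504 C
Convert q to W/m^2: 83.1 mW/m^2 = 0.0831 W/m^2
d = 504 * 2.4 / 0.0831 = 14555.96 m

14555.96


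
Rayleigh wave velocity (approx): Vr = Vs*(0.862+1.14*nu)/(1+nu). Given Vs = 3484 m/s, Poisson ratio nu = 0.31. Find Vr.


Numerator factor = 0.862 + 1.14*0.31 = 1.2154
Denominator = 1 + 0.31 = 1.31
Vr = 3484 * 1.2154 / 1.31 = 3232.41 m/s

3232.41


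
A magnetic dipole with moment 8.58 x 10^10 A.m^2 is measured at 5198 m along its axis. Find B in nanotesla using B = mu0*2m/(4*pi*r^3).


m = 8.58 x 10^10 = 85800000000 A.m^2
2m = 171600000000 A.m^2
r^3 = 5198^3 = 140445822392
B = (4pi*10^-7) * 171600000000 / (4*pi * 140445822392) * 1e9
= 215638.919742 / 1764894255416.34 * 1e9
= 122.1823 nT

122.1823


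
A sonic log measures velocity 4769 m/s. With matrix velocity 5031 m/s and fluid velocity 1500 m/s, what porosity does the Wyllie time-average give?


1/V - 1/Vm = 1/4769 - 1/5031 = 1.092e-05
1/Vf - 1/Vm = 1/1500 - 1/5031 = 0.0004679
phi = 1.092e-05 / 0.0004679 = 0.0233

0.0233


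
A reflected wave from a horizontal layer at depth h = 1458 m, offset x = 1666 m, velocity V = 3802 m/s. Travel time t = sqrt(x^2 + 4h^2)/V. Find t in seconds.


x^2 + 4h^2 = 1666^2 + 4*1458^2 = 2775556 + 8503056 = 11278612
sqrt(11278612) = 3358.3645
t = 3358.3645 / 3802 = 0.8833 s

0.8833


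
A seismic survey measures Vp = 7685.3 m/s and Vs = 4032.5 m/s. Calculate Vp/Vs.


Vp/Vs = 7685.3 / 4032.5
= 1.9058

1.9058


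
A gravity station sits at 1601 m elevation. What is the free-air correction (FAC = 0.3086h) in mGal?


FAC = 0.3086 * h
= 0.3086 * 1601
= 494.0686 mGal

494.0686


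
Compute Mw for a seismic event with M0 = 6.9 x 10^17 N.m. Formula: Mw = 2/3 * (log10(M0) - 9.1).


log10(M0) = log10(6.9 x 10^17) = 17.8388
Mw = 2/3 * (17.8388 - 9.1)
= 2/3 * 8.7388
= 5.83

5.83


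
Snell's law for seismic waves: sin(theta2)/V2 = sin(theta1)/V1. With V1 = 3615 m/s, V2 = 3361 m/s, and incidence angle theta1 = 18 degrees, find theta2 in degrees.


sin(theta1) = sin(18 deg) = 0.309017
sin(theta2) = V2/V1 * sin(theta1) = 3361/3615 * 0.309017 = 0.287305
theta2 = arcsin(0.287305) = 16.6967 degrees

16.6967


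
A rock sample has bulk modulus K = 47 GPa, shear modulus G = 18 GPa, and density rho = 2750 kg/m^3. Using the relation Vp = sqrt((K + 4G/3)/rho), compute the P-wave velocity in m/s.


First compute the effective modulus:
K + 4G/3 = 47e9 + 4*18e9/3 = 71000000000.0 Pa
Then divide by density:
71000000000.0 / 2750 = 25818181.8182 Pa/(kg/m^3)
Take the square root:
Vp = sqrt(25818181.8182) = 5081.16 m/s

5081.16


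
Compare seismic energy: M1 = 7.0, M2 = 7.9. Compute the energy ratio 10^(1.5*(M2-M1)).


M2 - M1 = 7.9 - 7.0 = 0.9
1.5 * 0.9 = 1.35
ratio = 10^1.35 = 22.39

22.39


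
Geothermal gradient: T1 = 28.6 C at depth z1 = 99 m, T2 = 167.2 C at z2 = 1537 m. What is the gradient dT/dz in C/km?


dT = 167.2 - 28.6 = 138.6 C
dz = 1537 - 99 = 1438 m
gradient = dT/dz * 1000 = 138.6/1438 * 1000 = 96.3839 C/km

96.3839


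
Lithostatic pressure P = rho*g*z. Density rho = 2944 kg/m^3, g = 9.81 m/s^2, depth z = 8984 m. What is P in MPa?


P = rho * g * z / 1e6
= 2944 * 9.81 * 8984 / 1e6
= 259463669.76 / 1e6
= 259.4637 MPa

259.4637


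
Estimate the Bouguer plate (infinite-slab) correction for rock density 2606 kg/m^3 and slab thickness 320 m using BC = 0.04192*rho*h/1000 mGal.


BC = 0.04192 * rho * h / 1000
= 0.04192 * 2606 * 320 / 1000
= 34.9579 mGal

34.9579


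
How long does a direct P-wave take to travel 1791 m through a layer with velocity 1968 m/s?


t = x / V
= 1791 / 1968
= 0.9101 s

0.9101


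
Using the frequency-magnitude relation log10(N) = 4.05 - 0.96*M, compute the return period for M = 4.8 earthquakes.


log10(N) = 4.05 - 0.96*4.8 = -0.558
N = 10^-0.558 = 0.276694
T = 1/N = 1/0.276694 = 3.6141 years

3.6141


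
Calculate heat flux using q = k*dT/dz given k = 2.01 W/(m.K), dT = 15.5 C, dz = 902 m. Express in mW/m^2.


q = k * dT / dz * 1000
= 2.01 * 15.5 / 902 * 1000
= 0.03454 * 1000
= 34.5399 mW/m^2

34.5399


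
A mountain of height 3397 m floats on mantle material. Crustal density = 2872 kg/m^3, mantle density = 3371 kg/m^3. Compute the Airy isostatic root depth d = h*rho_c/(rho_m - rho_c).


rho_m - rho_c = 3371 - 2872 = 499
d = 3397 * 2872 / 499
= 9756184 / 499
= 19551.47 m

19551.47


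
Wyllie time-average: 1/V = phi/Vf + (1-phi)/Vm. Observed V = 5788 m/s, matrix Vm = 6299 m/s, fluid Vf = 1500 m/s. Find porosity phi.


1/V - 1/Vm = 1/5788 - 1/6299 = 1.402e-05
1/Vf - 1/Vm = 1/1500 - 1/6299 = 0.00050791
phi = 1.402e-05 / 0.00050791 = 0.0276

0.0276


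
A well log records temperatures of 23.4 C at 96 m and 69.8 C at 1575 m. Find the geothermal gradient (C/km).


dT = 69.8 - 23.4 = 46.4 C
dz = 1575 - 96 = 1479 m
gradient = dT/dz * 1000 = 46.4/1479 * 1000 = 31.3725 C/km

31.3725


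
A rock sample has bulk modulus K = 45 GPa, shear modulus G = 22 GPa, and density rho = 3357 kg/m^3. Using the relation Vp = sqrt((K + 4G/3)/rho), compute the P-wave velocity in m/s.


First compute the effective modulus:
K + 4G/3 = 45e9 + 4*22e9/3 = 74333333333.33 Pa
Then divide by density:
74333333333.33 / 3357 = 22142786.2179 Pa/(kg/m^3)
Take the square root:
Vp = sqrt(22142786.2179) = 4705.61 m/s

4705.61


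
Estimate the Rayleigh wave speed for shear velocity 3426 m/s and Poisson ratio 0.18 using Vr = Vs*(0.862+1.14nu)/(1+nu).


Numerator factor = 0.862 + 1.14*0.18 = 1.0672
Denominator = 1 + 0.18 = 1.18
Vr = 3426 * 1.0672 / 1.18 = 3098.5 m/s

3098.5


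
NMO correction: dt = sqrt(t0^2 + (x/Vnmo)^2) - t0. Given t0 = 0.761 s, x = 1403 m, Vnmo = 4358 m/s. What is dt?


x/Vnmo = 1403/4358 = 0.321937
(x/Vnmo)^2 = 0.103643
t0^2 = 0.579121
sqrt(0.579121 + 0.103643) = 0.826295
dt = 0.826295 - 0.761 = 0.065295

0.065295


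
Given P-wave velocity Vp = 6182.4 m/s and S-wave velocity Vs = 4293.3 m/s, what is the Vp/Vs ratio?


Vp/Vs = 6182.4 / 4293.3
= 1.44

1.44


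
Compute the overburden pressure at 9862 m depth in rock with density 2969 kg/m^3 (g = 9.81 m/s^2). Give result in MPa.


P = rho * g * z / 1e6
= 2969 * 9.81 * 9862 / 1e6
= 287239527.18 / 1e6
= 287.2395 MPa

287.2395


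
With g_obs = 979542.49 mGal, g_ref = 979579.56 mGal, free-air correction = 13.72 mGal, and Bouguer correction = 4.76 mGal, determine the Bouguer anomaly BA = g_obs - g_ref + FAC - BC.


BA = g_obs - g_ref + FAC - BC
= 979542.49 - 979579.56 + 13.72 - 4.76
= -28.11 mGal

-28.11


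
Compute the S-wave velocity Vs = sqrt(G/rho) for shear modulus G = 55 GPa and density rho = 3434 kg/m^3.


Convert G to Pa: G = 55e9 Pa
Compute G/rho = 55e9 / 3434 = 16016307.5131
Vs = sqrt(16016307.5131) = 4002.04 m/s

4002.04


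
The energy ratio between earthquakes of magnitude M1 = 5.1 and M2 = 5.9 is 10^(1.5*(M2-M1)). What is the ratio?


M2 - M1 = 5.9 - 5.1 = 0.8
1.5 * 0.8 = 1.2
ratio = 10^1.2 = 15.85

15.85


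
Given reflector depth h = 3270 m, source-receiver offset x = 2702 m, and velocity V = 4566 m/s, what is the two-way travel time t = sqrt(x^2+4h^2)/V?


x^2 + 4h^2 = 2702^2 + 4*3270^2 = 7300804 + 42771600 = 50072404
sqrt(50072404) = 7076.1857
t = 7076.1857 / 4566 = 1.5498 s

1.5498


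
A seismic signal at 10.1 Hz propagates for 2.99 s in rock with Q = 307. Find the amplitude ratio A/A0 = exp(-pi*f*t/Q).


pi*f*t/Q = pi*10.1*2.99/307 = 0.309032
A/A0 = exp(-0.309032) = 0.734157

0.734157


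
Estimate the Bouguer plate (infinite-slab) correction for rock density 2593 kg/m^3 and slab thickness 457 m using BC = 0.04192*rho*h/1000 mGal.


BC = 0.04192 * rho * h / 1000
= 0.04192 * 2593 * 457 / 1000
= 49.6752 mGal

49.6752


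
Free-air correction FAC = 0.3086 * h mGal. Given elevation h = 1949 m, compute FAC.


FAC = 0.3086 * h
= 0.3086 * 1949
= 601.4614 mGal

601.4614


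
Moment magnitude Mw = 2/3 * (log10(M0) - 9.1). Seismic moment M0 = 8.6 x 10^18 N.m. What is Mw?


log10(M0) = log10(8.6 x 10^18) = 18.9345
Mw = 2/3 * (18.9345 - 9.1)
= 2/3 * 9.8345
= 6.56

6.56


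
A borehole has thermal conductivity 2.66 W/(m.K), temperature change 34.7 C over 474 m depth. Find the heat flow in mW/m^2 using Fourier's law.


q = k * dT / dz * 1000
= 2.66 * 34.7 / 474 * 1000
= 0.19473 * 1000
= 194.73 mW/m^2

194.73


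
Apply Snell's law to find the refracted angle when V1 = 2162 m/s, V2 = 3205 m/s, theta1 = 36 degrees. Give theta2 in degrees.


sin(theta1) = sin(36 deg) = 0.587785
sin(theta2) = V2/V1 * sin(theta1) = 3205/2162 * 0.587785 = 0.871347
theta2 = arcsin(0.871347) = 60.6155 degrees

60.6155


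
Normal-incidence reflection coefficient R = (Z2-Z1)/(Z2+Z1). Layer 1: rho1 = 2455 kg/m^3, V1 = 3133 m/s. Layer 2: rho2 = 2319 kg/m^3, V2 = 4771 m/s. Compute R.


Z1 = 2455 * 3133 = 7691515
Z2 = 2319 * 4771 = 11063949
R = (11063949 - 7691515) / (11063949 + 7691515) = 3372434 / 18755464 = 0.1798

0.1798


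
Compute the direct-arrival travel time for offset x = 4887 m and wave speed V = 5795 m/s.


t = x / V
= 4887 / 5795
= 0.8433 s

0.8433


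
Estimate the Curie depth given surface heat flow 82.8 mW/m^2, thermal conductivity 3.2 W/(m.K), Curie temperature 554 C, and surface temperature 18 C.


T_Curie - T_surf = 554 - 18 = 536 C
Convert q to W/m^2: 82.8 mW/m^2 = 0.0828 W/m^2
d = 536 * 3.2 / 0.0828 = 20714.98 m

20714.98


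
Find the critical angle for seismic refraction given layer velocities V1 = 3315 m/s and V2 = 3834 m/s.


V1/V2 = 3315/3834 = 0.864632
theta_c = arcsin(0.864632) = 59.8407 degrees

59.8407


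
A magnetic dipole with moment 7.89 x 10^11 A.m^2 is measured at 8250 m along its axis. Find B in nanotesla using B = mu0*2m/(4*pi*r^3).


m = 7.89 x 10^11 = 789000000000 A.m^2
2m = 1578000000000 A.m^2
r^3 = 8250^3 = 561515625000
B = (4pi*10^-7) * 1578000000000 / (4*pi * 561515625000) * 1e9
= 1982973.282946 / 7056213449503.52 * 1e9
= 281.0251 nT

281.0251


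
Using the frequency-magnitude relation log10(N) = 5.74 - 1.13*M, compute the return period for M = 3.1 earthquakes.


log10(N) = 5.74 - 1.13*3.1 = 2.237
N = 10^2.237 = 172.583789
T = 1/N = 1/172.583789 = 0.0058 years

0.0058


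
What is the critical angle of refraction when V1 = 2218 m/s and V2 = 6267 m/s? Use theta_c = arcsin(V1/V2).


V1/V2 = 2218/6267 = 0.353917
theta_c = arcsin(0.353917) = 20.7271 degrees

20.7271


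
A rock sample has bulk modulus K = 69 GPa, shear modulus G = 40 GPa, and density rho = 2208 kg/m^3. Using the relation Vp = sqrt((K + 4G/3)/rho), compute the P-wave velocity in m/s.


First compute the effective modulus:
K + 4G/3 = 69e9 + 4*40e9/3 = 122333333333.33 Pa
Then divide by density:
122333333333.33 / 2208 = 55404589.372 Pa/(kg/m^3)
Take the square root:
Vp = sqrt(55404589.372) = 7443.43 m/s

7443.43


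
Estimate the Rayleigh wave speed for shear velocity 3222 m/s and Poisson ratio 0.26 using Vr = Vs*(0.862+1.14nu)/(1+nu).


Numerator factor = 0.862 + 1.14*0.26 = 1.1584
Denominator = 1 + 0.26 = 1.26
Vr = 3222 * 1.1584 / 1.26 = 2962.19 m/s

2962.19


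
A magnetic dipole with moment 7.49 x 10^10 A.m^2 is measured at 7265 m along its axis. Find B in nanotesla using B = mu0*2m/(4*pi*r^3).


m = 7.49 x 10^10 = 74900000000 A.m^2
2m = 149800000000 A.m^2
r^3 = 7265^3 = 383448334625
B = (4pi*10^-7) * 149800000000 / (4*pi * 383448334625) * 1e9
= 188244.231803 / 4818553884356.56 * 1e9
= 39.0665 nT

39.0665
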